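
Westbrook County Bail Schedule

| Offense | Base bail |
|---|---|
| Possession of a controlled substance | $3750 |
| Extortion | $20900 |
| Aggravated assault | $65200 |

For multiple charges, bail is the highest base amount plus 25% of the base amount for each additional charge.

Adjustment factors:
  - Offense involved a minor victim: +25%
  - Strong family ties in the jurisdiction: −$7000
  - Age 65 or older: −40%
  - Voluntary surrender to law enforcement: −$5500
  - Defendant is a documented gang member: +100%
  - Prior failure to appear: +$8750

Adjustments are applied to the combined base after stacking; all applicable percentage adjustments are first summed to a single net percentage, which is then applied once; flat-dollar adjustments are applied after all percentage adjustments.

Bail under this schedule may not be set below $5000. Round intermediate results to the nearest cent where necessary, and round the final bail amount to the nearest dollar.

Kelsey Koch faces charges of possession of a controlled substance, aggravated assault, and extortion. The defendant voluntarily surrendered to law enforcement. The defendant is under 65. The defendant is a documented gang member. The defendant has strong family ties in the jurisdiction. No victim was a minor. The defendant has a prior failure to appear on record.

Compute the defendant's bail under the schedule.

Base amounts from the schedule: possession of a controlled substance $3750; aggravated assault $65200; extortion $20900.
Stacking rule: highest base plus 25% of each additional charge. Highest is aggravated assault at $65200. Additional: $3750 × 25% = $937.50; $20900 × 25% = $5225. Combined base = $65200 + $6162.50 = $71362.50.
Defendant is a documented gang member (+100%): $71362.50 × 2 = $142725.
Strong family ties in the jurisdiction (−$7000 flat): $142725 − $7000 = $135725.
Voluntary surrender to law enforcement (−$5500 flat): $135725 − $5500 = $130225.
Prior failure to appear (+$8750 flat): $130225 + $8750 = $138975.
$138975 is at or above the $5000 minimum.

$138975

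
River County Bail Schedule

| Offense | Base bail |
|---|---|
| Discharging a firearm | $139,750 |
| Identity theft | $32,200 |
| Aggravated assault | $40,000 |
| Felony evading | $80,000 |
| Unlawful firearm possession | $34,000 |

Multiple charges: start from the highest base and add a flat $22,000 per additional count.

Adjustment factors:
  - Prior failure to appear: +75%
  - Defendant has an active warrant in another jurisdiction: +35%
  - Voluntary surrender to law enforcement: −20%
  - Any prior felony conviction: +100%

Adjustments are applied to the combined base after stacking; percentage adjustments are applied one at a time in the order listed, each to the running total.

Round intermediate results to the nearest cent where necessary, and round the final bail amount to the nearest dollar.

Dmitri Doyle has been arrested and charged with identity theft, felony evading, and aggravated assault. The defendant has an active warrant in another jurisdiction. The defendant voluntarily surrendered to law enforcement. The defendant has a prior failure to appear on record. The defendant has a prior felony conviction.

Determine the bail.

$468,720

Base amounts from the schedule: identity theft $32,200; felony evading $80,000; aggravated assault $40,000.
Stacking rule: highest base plus $22,000 per additional charge. Highest is felony evading at $80,000; 2 additional charges → +$44,000. Combined base = $124,000.
Prior failure to appear (+75%): $124,000 × 1.75 = $217,000.
Defendant has an active warrant in another jurisdiction (+35%): $217,000 × 1.35 = $292,950.
Voluntary surrender to law enforcement (−20%): $292,950 × 0.8 = $234,360.
Any prior felony conviction (+100%): $234,360 × 2 = $468,720.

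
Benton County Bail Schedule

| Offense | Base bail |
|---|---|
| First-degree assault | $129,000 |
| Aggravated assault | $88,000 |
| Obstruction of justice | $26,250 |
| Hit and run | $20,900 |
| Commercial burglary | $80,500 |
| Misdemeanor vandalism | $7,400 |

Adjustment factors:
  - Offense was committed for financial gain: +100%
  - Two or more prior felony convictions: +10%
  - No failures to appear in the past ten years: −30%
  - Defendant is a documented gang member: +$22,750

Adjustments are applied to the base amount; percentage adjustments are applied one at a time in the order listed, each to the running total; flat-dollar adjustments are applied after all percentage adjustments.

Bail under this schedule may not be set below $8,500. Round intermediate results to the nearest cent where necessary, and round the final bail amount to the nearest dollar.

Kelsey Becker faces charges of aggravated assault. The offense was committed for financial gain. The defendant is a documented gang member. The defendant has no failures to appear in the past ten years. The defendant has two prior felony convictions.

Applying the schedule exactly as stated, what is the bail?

$158,270

Base amounts from the schedule: aggravated assault $88,000.
Single charge. Combined base = $88,000.
Offense was committed for financial gain (+100%): $88,000 × 2 = $176,000.
Two or more prior felony convictions (+10%): $176,000 × 1.1 = $193,600.
No failures to appear in the past ten years (−30%): $193,600 × 0.7 = $135,520.
Defendant is a documented gang member (+$22,750 flat): $135,520 + $22,750 = $158,270.
$158,270 is at or above the $8,500 minimum.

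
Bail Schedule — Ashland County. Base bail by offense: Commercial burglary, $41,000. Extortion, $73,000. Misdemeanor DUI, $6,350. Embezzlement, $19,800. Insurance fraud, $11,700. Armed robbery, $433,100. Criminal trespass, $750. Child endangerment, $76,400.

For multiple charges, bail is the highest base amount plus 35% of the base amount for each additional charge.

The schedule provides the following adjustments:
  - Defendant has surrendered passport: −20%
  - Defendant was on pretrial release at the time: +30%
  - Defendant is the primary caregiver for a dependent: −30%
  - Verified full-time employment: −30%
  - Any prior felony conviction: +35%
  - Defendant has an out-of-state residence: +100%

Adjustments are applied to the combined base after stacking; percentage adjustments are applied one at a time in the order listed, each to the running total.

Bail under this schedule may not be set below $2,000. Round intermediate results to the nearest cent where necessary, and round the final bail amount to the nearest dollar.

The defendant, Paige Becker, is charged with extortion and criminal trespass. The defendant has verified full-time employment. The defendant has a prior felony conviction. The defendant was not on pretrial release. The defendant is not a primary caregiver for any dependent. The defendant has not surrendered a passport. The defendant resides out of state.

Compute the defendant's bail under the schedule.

$138,466

Base amounts from the schedule: extortion $73,000; criminal trespass $750.
Stacking rule: highest base plus 35% of each additional charge. Highest is extortion at $73,000. Additional: $750 × 35% = $262.50. Combined base = $73,000 + $262.50 = $73,262.50.
Verified full-time employment (−30%): $73,262.50 × 0.7 = $51,283.75.
Any prior felony conviction (+35%): $51,283.75 × 1.35 = $69,233.06.
Defendant has an out-of-state residence (+100%): $69,233.06 × 2 = $138,466.12.
$138,466.12 is at or above the $2,000 minimum.
Rounded to the nearest dollar: $138,466.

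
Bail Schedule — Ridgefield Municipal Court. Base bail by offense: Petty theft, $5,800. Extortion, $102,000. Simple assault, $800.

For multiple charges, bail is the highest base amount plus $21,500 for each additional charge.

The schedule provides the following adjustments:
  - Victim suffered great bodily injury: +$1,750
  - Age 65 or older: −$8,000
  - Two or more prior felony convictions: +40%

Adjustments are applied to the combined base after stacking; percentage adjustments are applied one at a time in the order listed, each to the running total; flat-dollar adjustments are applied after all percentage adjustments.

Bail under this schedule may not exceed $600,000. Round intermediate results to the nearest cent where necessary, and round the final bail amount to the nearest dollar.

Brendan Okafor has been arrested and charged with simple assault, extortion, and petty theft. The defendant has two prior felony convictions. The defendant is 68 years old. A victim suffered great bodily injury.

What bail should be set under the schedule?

$196,750

Base amounts from the schedule: simple assault $800; extortion $102,000; petty theft $5,800.
Stacking rule: highest base plus $21,500 per additional charge. Highest is extortion at $102,000; 2 additional charges → +$43,000. Combined base = $145,000.
Two or more prior felony convictions (+40%): $145,000 × 1.4 = $203,000.
Victim suffered great bodily injury (+$1,750 flat): $203,000 + $1,750 = $204,750.
Age 65 or older (−$8,000 flat): $204,750 − $8,000 = $196,750.
$196,750 is within the $600,000 maximum.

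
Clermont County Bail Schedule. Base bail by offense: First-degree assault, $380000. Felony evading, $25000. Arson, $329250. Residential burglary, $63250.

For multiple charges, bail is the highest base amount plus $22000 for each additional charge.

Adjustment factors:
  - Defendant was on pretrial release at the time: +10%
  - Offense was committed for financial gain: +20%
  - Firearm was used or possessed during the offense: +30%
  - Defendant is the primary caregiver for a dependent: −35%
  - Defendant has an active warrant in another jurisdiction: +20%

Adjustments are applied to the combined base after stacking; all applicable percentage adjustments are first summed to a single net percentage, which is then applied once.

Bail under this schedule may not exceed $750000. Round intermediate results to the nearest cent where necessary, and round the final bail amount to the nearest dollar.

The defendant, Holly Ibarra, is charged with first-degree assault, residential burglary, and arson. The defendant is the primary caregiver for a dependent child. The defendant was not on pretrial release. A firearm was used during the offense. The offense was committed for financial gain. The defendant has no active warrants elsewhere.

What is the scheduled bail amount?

$487600

Base amounts from the schedule: first-degree assault $380000; residential burglary $63250; arson $329250.
Stacking rule: highest base plus $22000 per additional charge. Highest is first-degree assault at $380000; 2 additional charges → +$44000. Combined base = $424000.
Net percentage adjustment: +20% +30% −35% = +15%. $424000 × 1.15 = $487600.
$487600 is within the $750000 maximum.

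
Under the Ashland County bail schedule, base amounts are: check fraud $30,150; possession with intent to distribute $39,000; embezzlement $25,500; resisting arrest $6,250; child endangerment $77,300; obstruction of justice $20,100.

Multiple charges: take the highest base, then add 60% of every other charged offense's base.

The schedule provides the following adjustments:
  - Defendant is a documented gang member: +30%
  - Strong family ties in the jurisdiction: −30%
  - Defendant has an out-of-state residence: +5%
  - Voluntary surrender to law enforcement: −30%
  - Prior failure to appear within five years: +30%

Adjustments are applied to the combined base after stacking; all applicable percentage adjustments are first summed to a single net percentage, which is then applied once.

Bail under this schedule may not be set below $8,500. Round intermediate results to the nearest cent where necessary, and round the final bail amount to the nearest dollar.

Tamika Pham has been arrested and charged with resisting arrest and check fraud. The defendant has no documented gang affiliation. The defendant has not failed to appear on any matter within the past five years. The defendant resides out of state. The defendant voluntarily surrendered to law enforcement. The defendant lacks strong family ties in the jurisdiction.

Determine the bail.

Base amounts from the schedule: resisting arrest $6,250; check fraud $30,150.
Stacking rule: highest base plus 60% of each additional charge. Highest is check fraud at $30,150. Additional: $6,250 × 60% = $3,750. Combined base = $30,150 + $3,750 = $33,900.
Net percentage adjustment: +5% −30% = −25%. $33,900 × 0.75 = $25,425.
$25,425 is at or above the $8,500 minimum.

$25,425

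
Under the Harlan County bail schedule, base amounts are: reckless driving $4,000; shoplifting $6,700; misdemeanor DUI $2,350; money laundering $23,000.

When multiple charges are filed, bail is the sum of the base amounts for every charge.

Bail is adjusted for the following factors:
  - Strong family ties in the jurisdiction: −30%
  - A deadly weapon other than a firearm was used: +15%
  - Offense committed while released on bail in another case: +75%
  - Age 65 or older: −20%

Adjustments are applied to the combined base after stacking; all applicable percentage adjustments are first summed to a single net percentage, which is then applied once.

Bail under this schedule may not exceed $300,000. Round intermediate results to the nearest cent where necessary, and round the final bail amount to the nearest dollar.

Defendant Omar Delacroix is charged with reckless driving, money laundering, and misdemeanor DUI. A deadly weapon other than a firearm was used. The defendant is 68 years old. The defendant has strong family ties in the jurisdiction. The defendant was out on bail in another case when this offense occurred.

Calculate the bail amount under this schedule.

Base amounts from the schedule: reckless driving $4,000; money laundering $23,000; misdemeanor DUI $2,350.
Stacking rule: sum of all bases. $4,000 + $23,000 + $2,350 = $29,350.
Net percentage adjustment: −30% +15% +75% −20% = +40%. $29,350 × 1.4 = $41,090.
$41,090 is within the $300,000 maximum.

$41,090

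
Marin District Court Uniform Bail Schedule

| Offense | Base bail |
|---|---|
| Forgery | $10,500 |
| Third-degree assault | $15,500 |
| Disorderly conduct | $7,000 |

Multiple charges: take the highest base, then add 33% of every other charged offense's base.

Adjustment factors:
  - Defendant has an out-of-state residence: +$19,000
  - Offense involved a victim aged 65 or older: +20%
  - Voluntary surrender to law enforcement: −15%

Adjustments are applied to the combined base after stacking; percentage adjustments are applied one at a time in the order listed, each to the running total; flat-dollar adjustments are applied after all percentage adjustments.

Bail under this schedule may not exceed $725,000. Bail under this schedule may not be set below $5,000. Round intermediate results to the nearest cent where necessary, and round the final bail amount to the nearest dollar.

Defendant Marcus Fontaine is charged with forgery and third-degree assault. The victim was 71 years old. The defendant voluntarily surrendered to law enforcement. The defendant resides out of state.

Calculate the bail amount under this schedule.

Base amounts from the schedule: forgery $10,500; third-degree assault $15,500.
Stacking rule: highest base plus 33% of each additional charge. Highest is third-degree assault at $15,500. Additional: $10,500 × 33% = $3,465. Combined base = $15,500 + $3,465 = $18,965.
Offense involved a victim aged 65 or older (+20%): $18,965 × 1.2 = $22,758.
Voluntary surrender to law enforcement (−15%): $22,758 × 0.85 = $19,344.30.
Defendant has an out-of-state residence (+$19,000 flat): $19,344.30 + $19,000 = $38,344.30.
$38,344.30 is within the $725,000 maximum.
$38,344.30 is at or above the $5,000 minimum.
Rounded to the nearest dollar: $38,344.

$38,344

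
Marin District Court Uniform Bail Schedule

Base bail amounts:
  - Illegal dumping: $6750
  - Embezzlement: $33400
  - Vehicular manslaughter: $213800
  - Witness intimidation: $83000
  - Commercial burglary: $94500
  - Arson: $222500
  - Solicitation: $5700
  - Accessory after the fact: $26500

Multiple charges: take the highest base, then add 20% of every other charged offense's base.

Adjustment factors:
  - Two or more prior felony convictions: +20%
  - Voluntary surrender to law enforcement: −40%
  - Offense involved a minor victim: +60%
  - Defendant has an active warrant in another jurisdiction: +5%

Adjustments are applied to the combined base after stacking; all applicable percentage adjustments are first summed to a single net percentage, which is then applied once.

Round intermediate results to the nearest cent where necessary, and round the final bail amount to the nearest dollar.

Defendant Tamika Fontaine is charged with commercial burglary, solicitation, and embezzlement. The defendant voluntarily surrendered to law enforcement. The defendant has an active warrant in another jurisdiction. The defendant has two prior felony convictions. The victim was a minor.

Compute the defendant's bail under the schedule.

$148364

Base amounts from the schedule: commercial burglary $94500; solicitation $5700; embezzlement $33400.
Stacking rule: highest base plus 20% of each additional charge. Highest is commercial burglary at $94500. Additional: $5700 × 20% = $1140; $33400 × 20% = $6680. Combined base = $94500 + $7820 = $102320.
Net percentage adjustment: +20% −40% +60% +5% = +45%. $102320 × 1.45 = $148364.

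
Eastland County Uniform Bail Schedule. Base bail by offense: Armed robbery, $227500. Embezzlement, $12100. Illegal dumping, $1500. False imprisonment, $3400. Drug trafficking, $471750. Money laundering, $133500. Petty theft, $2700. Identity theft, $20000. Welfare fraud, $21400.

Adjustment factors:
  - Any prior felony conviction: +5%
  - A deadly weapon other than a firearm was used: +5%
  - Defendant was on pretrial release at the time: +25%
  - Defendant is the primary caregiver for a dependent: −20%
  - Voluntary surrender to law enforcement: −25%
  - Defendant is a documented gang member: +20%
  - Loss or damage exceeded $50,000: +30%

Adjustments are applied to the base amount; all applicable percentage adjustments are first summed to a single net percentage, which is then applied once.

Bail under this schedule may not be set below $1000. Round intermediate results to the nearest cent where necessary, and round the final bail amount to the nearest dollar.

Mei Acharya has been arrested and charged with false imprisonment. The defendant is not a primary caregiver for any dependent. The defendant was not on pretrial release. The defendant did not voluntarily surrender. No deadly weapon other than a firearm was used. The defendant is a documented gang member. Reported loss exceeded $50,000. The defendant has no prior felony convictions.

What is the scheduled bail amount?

Base amounts from the schedule: false imprisonment $3400.
Single charge. Combined base = $3400.
Net percentage adjustment: +20% +30% = +50%. $3400 × 1.5 = $5100.
$5100 is at or above the $1000 minimum.

$5100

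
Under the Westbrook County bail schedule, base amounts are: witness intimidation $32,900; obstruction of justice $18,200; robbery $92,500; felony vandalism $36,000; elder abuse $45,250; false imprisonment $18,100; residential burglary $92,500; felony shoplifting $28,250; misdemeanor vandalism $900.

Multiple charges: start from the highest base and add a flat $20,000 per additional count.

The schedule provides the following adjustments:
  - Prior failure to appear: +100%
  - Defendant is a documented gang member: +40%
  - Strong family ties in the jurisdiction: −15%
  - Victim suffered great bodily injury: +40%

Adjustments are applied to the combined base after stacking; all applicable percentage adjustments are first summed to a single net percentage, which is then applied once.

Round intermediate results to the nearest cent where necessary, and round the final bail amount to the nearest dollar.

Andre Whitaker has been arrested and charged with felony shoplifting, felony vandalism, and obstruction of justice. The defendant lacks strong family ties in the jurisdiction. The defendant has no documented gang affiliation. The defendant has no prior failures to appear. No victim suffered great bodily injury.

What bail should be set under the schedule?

Base amounts from the schedule: felony shoplifting $28,250; felony vandalism $36,000; obstruction of justice $18,200.
Stacking rule: highest base plus $20,000 per additional charge. Highest is felony vandalism at $36,000; 2 additional charges → +$40,000. Combined base = $76,000.
No adjustment factors apply to this defendant.

$76,000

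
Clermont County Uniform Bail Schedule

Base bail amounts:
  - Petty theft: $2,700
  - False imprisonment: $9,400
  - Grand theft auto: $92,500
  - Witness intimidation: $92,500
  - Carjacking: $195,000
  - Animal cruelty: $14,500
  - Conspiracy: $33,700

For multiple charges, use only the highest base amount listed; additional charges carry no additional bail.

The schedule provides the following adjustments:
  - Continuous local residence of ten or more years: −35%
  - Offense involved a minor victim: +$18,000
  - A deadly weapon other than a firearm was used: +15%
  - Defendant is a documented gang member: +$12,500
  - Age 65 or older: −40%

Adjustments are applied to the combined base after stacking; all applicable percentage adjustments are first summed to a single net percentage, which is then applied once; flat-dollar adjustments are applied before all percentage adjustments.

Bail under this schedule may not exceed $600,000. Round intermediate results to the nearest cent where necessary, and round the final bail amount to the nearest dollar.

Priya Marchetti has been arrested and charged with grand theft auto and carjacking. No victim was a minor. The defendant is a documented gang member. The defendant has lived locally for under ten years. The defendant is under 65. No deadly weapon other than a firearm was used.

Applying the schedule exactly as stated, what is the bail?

$207,500

Base amounts from the schedule: grand theft auto $92,500; carjacking $195,000.
Stacking rule: use the highest base only. Highest is carjacking at $195,000. Combined base = $195,000.
Defendant is a documented gang member (+$12,500 flat): $195,000 + $12,500 = $207,500.
$207,500 is within the $600,000 maximum.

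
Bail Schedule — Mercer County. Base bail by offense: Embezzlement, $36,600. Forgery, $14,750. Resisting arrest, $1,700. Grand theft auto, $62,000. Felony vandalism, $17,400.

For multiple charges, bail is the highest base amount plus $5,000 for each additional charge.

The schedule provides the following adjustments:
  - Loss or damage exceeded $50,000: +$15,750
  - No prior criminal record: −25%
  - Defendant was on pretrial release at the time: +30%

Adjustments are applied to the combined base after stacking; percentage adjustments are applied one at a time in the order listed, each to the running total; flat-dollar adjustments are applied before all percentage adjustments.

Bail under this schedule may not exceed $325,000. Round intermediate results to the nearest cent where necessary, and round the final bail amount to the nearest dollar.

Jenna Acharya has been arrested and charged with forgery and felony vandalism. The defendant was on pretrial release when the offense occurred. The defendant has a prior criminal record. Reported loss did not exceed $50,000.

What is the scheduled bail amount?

$29,120

Base amounts from the schedule: forgery $14,750; felony vandalism $17,400.
Stacking rule: highest base plus $5,000 per additional charge. Highest is felony vandalism at $17,400; 1 additional charge → +$5,000. Combined base = $22,400.
Defendant was on pretrial release at the time (+30%): $22,400 × 1.3 = $29,120.
$29,120 is within the $325,000 maximum.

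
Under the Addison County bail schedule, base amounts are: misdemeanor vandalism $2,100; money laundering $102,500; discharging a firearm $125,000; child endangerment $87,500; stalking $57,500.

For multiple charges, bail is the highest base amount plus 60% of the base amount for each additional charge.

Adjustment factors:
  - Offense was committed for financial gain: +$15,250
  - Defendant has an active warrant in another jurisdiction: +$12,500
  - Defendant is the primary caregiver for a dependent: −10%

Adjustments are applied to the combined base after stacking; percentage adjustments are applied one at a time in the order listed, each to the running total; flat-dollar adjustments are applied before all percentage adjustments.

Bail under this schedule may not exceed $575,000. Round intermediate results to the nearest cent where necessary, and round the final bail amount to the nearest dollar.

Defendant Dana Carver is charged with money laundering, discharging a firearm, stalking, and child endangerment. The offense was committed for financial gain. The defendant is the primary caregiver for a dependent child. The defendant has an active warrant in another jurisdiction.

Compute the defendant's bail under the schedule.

$271,125

Base amounts from the schedule: money laundering $102,500; discharging a firearm $125,000; stalking $57,500; child endangerment $87,500.
Stacking rule: highest base plus 60% of each additional charge. Highest is discharging a firearm at $125,000. Additional: $102,500 × 60% = $61,500; $57,500 × 60% = $34,500; $87,500 × 60% = $52,500. Combined base = $125,000 + $148,500 = $273,500.
Offense was committed for financial gain (+$15,250 flat): $273,500 + $15,250 = $288,750.
Defendant has an active warrant in another jurisdiction (+$12,500 flat): $288,750 + $12,500 = $301,250.
Defendant is the primary caregiver for a dependent (−10%): $301,250 × 0.9 = $271,125.
$271,125 is within the $575,000 maximum.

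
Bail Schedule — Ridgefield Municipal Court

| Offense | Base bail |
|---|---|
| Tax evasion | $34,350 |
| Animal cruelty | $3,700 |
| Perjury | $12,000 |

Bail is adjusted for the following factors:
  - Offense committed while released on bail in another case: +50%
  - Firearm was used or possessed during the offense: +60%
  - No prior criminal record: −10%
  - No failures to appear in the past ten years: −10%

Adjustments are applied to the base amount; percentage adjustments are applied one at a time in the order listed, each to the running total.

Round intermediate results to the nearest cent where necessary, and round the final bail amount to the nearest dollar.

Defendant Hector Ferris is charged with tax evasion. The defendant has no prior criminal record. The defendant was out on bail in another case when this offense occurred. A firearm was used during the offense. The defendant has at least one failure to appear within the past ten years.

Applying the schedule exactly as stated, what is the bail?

Base amounts from the schedule: tax evasion $34,350.
Single charge. Combined base = $34,350.
Offense committed while released on bail in another case (+50%): $34,350 × 1.5 = $51,525.
Firearm was used or possessed during the offense (+60%): $51,525 × 1.6 = $82,440.
No prior criminal record (−10%): $82,440 × 0.9 = $74,196.

$74,196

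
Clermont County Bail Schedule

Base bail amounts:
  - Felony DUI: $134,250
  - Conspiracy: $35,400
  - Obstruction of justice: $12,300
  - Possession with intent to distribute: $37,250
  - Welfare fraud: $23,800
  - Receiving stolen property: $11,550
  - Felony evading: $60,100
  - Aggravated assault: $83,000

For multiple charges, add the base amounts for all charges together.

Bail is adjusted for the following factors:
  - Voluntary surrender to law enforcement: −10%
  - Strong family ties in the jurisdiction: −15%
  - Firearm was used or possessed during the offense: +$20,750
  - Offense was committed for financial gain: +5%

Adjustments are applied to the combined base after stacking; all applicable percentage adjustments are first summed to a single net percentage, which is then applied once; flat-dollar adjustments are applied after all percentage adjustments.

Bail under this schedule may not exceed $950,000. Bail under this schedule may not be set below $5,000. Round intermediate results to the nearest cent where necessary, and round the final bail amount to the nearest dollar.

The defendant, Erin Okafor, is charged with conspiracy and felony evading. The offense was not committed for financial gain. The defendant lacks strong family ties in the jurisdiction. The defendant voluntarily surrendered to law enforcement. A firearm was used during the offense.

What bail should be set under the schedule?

Base amounts from the schedule: conspiracy $35,400; felony evading $60,100.
Stacking rule: sum of all bases. $35,400 + $60,100 = $95,500.
Voluntary surrender to law enforcement (−10%): $95,500 × 0.9 = $85,950.
Firearm was used or possessed during the offense (+$20,750 flat): $85,950 + $20,750 = $106,700.
$106,700 is within the $950,000 maximum.
$106,700 is at or above the $5,000 minimum.

$106,700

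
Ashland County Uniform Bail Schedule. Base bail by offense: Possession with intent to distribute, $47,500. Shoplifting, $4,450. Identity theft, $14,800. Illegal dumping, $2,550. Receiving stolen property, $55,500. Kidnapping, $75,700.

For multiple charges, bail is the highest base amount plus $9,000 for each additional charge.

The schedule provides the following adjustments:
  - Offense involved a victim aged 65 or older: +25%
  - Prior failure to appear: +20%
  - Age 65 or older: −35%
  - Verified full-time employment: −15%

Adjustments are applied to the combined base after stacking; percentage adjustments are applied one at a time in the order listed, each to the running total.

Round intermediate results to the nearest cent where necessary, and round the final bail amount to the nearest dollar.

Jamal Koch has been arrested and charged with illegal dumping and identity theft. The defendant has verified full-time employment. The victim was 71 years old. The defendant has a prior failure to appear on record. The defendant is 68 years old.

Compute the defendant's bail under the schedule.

Base amounts from the schedule: illegal dumping $2,550; identity theft $14,800.
Stacking rule: highest base plus $9,000 per additional charge. Highest is identity theft at $14,800; 1 additional charge → +$9,000. Combined base = $23,800.
Offense involved a victim aged 65 or older (+25%): $23,800 × 1.25 = $29,750.
Prior failure to appear (+20%): $29,750 × 1.2 = $35,700.
Age 65 or older (−35%): $35,700 × 0.65 = $23,205.
Verified full-time employment (−15%): $23,205 × 0.85 = $19,724.25.
Rounded to the nearest dollar: $19,724.

$19,724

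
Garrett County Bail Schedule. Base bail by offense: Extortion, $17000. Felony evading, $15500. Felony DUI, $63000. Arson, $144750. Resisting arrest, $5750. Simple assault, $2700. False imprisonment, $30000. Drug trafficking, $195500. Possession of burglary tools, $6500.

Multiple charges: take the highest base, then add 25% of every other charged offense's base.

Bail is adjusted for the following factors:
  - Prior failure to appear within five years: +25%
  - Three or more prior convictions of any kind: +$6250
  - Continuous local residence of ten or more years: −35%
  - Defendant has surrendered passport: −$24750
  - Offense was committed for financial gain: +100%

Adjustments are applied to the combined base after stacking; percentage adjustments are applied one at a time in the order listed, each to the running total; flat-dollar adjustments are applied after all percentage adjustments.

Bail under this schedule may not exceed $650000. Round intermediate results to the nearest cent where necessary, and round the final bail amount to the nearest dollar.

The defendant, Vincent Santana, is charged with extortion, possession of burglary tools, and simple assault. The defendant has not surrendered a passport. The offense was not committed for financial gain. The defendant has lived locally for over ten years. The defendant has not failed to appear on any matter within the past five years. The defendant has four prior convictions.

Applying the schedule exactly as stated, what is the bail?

Base amounts from the schedule: extortion $17000; possession of burglary tools $6500; simple assault $2700.
Stacking rule: highest base plus 25% of each additional charge. Highest is extortion at $17000. Additional: $6500 × 25% = $1625; $2700 × 25% = $675. Combined base = $17000 + $2300 = $19300.
Continuous local residence of ten or more years (−35%): $19300 × 0.65 = $12545.
Three or more prior convictions of any kind (+$6250 flat): $12545 + $6250 = $18795.
$18795 is within the $650000 maximum.

$18795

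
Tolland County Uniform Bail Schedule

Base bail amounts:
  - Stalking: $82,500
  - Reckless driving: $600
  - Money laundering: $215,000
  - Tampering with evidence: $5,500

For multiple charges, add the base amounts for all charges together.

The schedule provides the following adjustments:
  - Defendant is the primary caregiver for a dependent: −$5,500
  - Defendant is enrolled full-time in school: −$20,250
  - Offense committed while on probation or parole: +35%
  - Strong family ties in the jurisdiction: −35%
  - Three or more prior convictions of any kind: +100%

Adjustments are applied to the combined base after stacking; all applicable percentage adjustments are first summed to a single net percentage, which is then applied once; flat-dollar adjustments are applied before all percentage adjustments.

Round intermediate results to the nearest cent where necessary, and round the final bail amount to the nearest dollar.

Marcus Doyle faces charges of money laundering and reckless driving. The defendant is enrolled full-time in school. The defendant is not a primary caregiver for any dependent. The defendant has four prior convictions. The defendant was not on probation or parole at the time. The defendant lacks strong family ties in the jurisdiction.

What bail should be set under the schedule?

Base amounts from the schedule: money laundering $215,000; reckless driving $600.
Stacking rule: sum of all bases. $215,000 + $600 = $215,600.
Defendant is enrolled full-time in school (−$20,250 flat): $215,600 − $20,250 = $195,350.
Three or more prior convictions of any kind (+100%): $195,350 × 2 = $390,700.

$390,700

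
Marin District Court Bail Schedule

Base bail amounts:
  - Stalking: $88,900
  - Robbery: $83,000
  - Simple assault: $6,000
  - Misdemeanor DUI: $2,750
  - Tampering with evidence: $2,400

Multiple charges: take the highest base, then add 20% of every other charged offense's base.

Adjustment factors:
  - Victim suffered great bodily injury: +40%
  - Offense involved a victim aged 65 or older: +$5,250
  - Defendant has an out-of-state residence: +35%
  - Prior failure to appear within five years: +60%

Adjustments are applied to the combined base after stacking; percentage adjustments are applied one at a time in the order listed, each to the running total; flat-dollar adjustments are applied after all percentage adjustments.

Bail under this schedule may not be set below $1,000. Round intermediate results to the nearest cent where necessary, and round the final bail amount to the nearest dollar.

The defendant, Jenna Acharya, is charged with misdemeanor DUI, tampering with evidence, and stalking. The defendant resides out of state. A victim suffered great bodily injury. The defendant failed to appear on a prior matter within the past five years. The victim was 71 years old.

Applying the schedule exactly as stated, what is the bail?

Base amounts from the schedule: misdemeanor DUI $2,750; tampering with evidence $2,400; stalking $88,900.
Stacking rule: highest base plus 20% of each additional charge. Highest is stalking at $88,900. Additional: $2,750 × 20% = $550; $2,400 × 20% = $480. Combined base = $88,900 + $1,030 = $89,930.
Victim suffered great bodily injury (+40%): $89,930 × 1.4 = $125,902.
Defendant has an out-of-state residence (+35%): $125,902 × 1.35 = $169,967.70.
Prior failure to appear within five years (+60%): $169,967.70 × 1.6 = $271,948.32.
Offense involved a victim aged 65 or older (+$5,250 flat): $271,948.32 + $5,250 = $277,198.32.
$277,198.32 is at or above the $1,000 minimum.
Rounded to the nearest dollar: $277,198.

$277,198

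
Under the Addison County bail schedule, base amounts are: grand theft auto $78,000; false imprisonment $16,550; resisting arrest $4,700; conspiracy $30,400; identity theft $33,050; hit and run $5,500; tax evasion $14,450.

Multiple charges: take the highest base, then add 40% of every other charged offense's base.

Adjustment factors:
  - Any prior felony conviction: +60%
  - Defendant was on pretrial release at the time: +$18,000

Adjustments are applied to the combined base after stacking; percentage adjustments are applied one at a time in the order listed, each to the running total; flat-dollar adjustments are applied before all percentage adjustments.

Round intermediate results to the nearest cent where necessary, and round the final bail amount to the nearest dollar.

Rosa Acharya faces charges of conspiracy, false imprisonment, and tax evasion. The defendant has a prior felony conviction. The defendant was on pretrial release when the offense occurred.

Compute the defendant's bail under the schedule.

Base amounts from the schedule: conspiracy $30,400; false imprisonment $16,550; tax evasion $14,450.
Stacking rule: highest base plus 40% of each additional charge. Highest is conspiracy at $30,400. Additional: $16,550 × 40% = $6,620; $14,450 × 40% = $5,780. Combined base = $30,400 + $12,400 = $42,800.
Defendant was on pretrial release at the time (+$18,000 flat): $42,800 + $18,000 = $60,800.
Any prior felony conviction (+60%): $60,800 × 1.6 = $97,280.

$97,280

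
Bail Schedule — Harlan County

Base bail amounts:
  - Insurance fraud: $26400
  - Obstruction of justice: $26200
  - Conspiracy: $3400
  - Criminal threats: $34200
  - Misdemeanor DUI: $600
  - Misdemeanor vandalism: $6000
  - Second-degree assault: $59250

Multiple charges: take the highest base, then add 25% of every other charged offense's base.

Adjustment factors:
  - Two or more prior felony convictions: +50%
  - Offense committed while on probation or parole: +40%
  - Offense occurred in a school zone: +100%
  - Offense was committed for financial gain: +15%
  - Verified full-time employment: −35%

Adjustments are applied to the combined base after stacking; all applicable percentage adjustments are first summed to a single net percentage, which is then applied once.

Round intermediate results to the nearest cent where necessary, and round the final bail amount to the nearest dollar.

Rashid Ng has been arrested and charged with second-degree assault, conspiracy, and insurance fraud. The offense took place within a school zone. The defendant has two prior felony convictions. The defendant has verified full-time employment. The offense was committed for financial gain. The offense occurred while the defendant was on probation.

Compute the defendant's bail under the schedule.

$180090

Base amounts from the schedule: second-degree assault $59250; conspiracy $3400; insurance fraud $26400.
Stacking rule: highest base plus 25% of each additional charge. Highest is second-degree assault at $59250. Additional: $3400 × 25% = $850; $26400 × 25% = $6600. Combined base = $59250 + $7450 = $66700.
Net percentage adjustment: +50% +40% +100% +15% −35% = +170%. $66700 × 2.7 = $180090.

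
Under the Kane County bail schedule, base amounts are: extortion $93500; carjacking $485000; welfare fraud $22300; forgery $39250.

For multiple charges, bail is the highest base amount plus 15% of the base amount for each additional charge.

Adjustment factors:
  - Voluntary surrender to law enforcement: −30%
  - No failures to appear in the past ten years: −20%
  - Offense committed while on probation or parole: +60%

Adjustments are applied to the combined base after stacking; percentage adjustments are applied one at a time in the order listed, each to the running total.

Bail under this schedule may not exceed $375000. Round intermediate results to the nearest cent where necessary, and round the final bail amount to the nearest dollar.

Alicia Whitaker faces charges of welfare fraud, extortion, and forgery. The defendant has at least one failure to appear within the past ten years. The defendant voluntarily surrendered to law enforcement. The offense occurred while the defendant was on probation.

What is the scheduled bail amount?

Base amounts from the schedule: welfare fraud $22300; extortion $93500; forgery $39250.
Stacking rule: highest base plus 15% of each additional charge. Highest is extortion at $93500. Additional: $22300 × 15% = $3345; $39250 × 15% = $5887.50. Combined base = $93500 + $9232.50 = $102732.50.
Voluntary surrender to law enforcement (−30%): $102732.50 × 0.7 = $71912.75.
Offense committed while on probation or parole (+60%): $71912.75 × 1.6 = $115060.40.
$115060.40 is within the $375000 maximum.
Rounded to the nearest dollar: $115060.

$115060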